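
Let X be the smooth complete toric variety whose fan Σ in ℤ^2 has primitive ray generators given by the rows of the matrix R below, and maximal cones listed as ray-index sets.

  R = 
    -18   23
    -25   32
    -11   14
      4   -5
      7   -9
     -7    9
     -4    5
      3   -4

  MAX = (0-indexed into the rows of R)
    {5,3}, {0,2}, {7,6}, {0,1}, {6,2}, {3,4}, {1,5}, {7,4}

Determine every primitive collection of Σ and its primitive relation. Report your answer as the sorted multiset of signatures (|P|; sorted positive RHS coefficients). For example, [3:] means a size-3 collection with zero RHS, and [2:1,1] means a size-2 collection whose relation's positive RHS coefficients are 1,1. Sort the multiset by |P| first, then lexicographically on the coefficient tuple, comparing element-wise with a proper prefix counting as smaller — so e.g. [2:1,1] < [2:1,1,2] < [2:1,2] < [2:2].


|primitive collections| = 20. Relations:

  P = {3,6}:  v_{3} + v_{6} = 0  →  sig = [2:]
  P = {4,5}:  v_{4} + v_{5} = 0  →  sig = [2:]
  P = {0,4}:  v_{0} + v_{4} = v_{2}  →  sig = [2:1]
  P = {0,5}:  v_{0} + v_{5} = v_{1}  →  sig = [2:1]
  P = {1,4}:  v_{1} + v_{4} = v_{0}  →  sig = [2:1]
  P = {2,3}:  v_{2} + v_{3} = v_{5}  →  sig = [2:1]
  P = {2,4}:  v_{2} + v_{4} = v_{6}  →  sig = [2:1]
  P = {2,5}:  v_{2} + v_{5} = v_{0}  →  sig = [2:1]
  P = {3,7}:  v_{3} + v_{7} = v_{4}  →  sig = [2:1]
  P = {4,6}:  v_{4} + v_{6} = v_{7}  →  sig = [2:1]
  P = {5,6}:  v_{5} + v_{6} = v_{2}  →  sig = [2:1]
  P = {5,7}:  v_{5} + v_{7} = v_{6}  →  sig = [2:1]
  P = {0,7}:  v_{0} + v_{7} = v_{2} + v_{6}  →  sig = [2:1,1]
  P = {1,6}:  v_{1} + v_{6} = v_{0} + v_{2}  →  sig = [2:1,1]
  P = {0,3}:  v_{0} + v_{3} = 2·v_{5}  →  sig = [2:2]
  P = {0,6}:  v_{0} + v_{6} = 2·v_{2}  →  sig = [2:2]
  P = {1,2}:  v_{1} + v_{2} = 2·v_{0}  →  sig = [2:2]
  P = {1,7}:  v_{1} + v_{7} = 2·v_{2}  →  sig = [2:2]
  P = {2,7}:  v_{2} + v_{7} = 2·v_{6}  →  sig = [2:2]
  P = {1,3}:  v_{1} + v_{3} = 3·v_{5}  →  sig = [2:3]

Sorted signature multiset PRS(X):
{ [2:] ×2,  [2:1] ×10,  [2:1,1] ×2,  [2:2] ×5,  [2:3] }


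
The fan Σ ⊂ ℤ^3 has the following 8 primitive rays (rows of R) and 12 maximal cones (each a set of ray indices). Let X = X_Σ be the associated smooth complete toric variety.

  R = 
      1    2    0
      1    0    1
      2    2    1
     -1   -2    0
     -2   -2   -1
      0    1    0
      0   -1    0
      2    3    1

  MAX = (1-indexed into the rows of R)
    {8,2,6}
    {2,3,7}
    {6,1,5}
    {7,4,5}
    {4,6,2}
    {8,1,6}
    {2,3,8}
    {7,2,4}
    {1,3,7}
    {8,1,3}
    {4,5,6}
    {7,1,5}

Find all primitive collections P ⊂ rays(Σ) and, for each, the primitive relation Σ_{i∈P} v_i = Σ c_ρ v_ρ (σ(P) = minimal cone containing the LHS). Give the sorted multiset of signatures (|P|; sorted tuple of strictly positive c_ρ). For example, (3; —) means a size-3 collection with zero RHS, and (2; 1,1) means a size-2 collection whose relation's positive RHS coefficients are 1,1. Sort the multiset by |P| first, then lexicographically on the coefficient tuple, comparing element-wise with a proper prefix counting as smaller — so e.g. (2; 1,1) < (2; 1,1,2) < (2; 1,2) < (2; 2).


|primitive collections| = 10. Relations:

  P={1,4}:  v_{1} + v_{4} = 0 ; sig = (2; —)
  P={3,5}:  v_{3} + v_{5} = 0 ; sig = (2; —)
  P={6,7}:  v_{6} + v_{7} = 0 ; sig = (2; —)
  P={1,2}:  v_{1} + v_{2} = v_{3} ; sig = (2; 1)
  P={2,5}:  v_{2} + v_{5} = v_{4} ; sig = (2; 1)
  P={3,4}:  v_{3} + v_{4} = v_{2} ; sig = (2; 1)
  P={3,6}:  v_{3} + v_{6} = v_{8} ; sig = (2; 1)
  P={5,8}:  v_{5} + v_{8} = v_{6} ; sig = (2; 1)
  P={7,8}:  v_{7} + v_{8} = v_{3} ; sig = (2; 1)
  P={4,8}:  v_{4} + v_{8} = v_{2} + v_{6} ; sig = (2; 1,1)

Hence PRS(X_Σ) =
[(2; —), (2; —), (2; —), (2; 1), (2; 1), (2; 1), (2; 1), (2; 1), (2; 1), (2; 1,1)]


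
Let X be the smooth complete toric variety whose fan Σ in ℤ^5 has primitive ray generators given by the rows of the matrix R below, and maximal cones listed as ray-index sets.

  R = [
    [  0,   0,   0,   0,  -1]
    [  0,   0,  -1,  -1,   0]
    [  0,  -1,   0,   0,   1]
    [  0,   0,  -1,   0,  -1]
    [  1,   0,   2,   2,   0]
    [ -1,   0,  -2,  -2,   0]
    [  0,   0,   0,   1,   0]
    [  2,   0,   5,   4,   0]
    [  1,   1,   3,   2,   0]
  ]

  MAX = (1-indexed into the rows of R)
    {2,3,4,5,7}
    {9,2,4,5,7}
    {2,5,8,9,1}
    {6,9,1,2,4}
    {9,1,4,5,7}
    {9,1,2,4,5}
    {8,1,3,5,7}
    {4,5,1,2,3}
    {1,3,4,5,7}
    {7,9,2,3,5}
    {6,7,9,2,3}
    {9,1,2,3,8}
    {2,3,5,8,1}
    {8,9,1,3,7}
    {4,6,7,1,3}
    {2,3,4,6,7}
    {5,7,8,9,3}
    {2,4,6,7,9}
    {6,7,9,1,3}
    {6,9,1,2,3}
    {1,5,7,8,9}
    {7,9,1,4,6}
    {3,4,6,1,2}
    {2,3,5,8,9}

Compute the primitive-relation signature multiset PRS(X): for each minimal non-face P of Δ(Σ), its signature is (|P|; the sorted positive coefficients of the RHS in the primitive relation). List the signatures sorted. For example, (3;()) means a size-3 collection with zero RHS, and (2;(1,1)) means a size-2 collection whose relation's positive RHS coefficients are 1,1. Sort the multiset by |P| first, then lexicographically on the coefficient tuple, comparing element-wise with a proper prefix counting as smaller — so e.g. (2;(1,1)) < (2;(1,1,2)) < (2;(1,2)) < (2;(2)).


Minimal non-faces — 7 found among 9 rays, 24 max cones:

  P = {5,6}:  v_{5} + v_{6} = 0 ; sig = (2;())
  P = {6,8}:  v_{6} + v_{8} = v_{1} + v_{3} + v_{9} ; sig = (2;(1,1,1))
  P = {4,8}:  v_{4} + v_{8} = v_{1} + 2·v_{5} ; sig = (2;(1,2))
  P = {1,2,7}:  v_{1} + v_{2} + v_{7} = v_{4} ; sig = (3;(1))
  P = {3,4,9}:  v_{3} + v_{4} + v_{9} = v_{5} ; sig = (3;(1))
  P = {2,7,8}:  v_{2} + v_{7} + v_{8} = 2·v_{5} ; sig = (3;(2))
  P = {1,3,5,9}:  v_{1} + v_{3} + v_{5} + v_{9} = v_{8} ; sig = (4;(1))

Sorted signature multiset PRS(X):
{ (2;()),  (2;(1,1,1)),  (2;(1,2)),  (3;(1)) ×2,  (3;(2)),  (4;(1)) }


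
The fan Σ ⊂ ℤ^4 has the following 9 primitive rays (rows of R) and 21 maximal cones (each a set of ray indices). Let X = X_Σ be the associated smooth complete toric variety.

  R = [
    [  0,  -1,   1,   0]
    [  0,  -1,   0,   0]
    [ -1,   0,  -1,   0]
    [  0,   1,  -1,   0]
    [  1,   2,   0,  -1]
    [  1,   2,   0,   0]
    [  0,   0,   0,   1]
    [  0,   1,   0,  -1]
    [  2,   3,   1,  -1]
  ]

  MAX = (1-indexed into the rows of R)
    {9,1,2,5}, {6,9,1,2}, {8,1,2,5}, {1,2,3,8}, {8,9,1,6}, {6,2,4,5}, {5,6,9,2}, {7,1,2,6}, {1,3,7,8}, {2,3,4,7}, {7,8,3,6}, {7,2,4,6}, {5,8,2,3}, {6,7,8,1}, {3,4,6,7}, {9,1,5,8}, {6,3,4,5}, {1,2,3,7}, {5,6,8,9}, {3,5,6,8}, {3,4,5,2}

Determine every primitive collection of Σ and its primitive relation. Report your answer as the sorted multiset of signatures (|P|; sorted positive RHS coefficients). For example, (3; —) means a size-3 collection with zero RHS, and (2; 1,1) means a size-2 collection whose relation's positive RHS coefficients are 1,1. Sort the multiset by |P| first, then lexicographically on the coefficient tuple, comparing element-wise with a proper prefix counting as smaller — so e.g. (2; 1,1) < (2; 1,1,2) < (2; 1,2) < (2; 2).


Δ(Σ) — 9 vertices, 13 min non-faces:

  P={1,4}:  v_{1} + v_{4} = 0  ⇒ sig = (2; —)
  P={5,7}:  v_{5} + v_{7} = v_{6}  ⇒ sig = (2; 1)
  P={3,9}:  v_{3} + v_{9} = v_{6} + v_{8}  ⇒ sig = (2; 1,1)
  P={4,8}:  v_{4} + v_{8} = v_{3} + v_{5}  ⇒ sig = (2; 1,1)
  P={4,9}:  v_{4} + v_{9} = v_{5} + v_{6}  ⇒ sig = (2; 1,1)
  P={7,9}:  v_{7} + v_{9} = v_{1} + 2·v_{6}  ⇒ sig = (2; 1,2)
  P={2,7,8}:  v_{2} + v_{7} + v_{8} = 0  ⇒ sig = (3; —)
  P={1,3,5}:  v_{1} + v_{3} + v_{5} = v_{8}  ⇒ sig = (3; 1)
  P={1,5,6}:  v_{1} + v_{5} + v_{6} = v_{9}  ⇒ sig = (3; 1)
  P={2,3,6}:  v_{2} + v_{3} + v_{6} = v_{4}  ⇒ sig = (3; 1)
  P={2,6,8}:  v_{2} + v_{6} + v_{8} = v_{5}  ⇒ sig = (3; 1)
  P={1,3,6}:  v_{1} + v_{3} + v_{6} = v_{7} + v_{8}  ⇒ sig = (3; 1,1)
  P={2,8,9}:  v_{2} + v_{8} + v_{9} = v_{1} + 2·v_{5}  ⇒ sig = (3; 1,2)

so the primitive-relation signature multiset is
{ (2; —),  (2; 1),  (2; 1,1) ×3,  (2; 1,2),  (3; —),  (3; 1) ×4,  (3; 1,1),  (3; 1,2) }


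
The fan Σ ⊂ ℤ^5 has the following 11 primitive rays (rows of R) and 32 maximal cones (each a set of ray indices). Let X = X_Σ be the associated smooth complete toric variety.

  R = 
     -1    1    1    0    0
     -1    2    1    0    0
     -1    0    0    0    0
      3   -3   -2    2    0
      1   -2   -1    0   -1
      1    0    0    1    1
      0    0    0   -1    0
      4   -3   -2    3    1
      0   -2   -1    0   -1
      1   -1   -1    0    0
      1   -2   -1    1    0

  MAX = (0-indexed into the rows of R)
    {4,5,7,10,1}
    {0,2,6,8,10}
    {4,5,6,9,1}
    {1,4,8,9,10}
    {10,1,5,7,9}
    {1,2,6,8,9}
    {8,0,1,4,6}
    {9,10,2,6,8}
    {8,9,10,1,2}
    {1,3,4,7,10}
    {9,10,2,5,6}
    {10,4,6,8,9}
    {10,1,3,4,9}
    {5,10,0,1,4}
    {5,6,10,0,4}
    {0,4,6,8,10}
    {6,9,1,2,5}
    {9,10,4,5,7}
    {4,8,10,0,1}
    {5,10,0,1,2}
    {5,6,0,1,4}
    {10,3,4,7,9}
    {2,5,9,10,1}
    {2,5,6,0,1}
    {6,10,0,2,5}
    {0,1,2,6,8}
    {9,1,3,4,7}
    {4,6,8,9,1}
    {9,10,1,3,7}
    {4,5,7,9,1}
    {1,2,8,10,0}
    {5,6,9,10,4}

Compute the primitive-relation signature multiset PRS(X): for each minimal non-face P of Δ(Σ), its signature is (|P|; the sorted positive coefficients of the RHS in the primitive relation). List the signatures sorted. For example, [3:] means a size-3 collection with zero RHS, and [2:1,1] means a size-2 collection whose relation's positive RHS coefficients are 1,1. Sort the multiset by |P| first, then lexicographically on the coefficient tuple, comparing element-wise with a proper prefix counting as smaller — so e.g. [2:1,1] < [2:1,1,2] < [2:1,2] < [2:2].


Δ(Σ) — 11 vertices, 15 min non-faces:

  P={0,9}:  v_{0} + v_{9} = 0  →  sig = [2:]
  P={2,4}:  v_{2} + v_{4} = v_{8}  →  sig = [2:1]
  P={3,5}:  v_{3} + v_{5} = v_{7}  →  sig = [2:1]
  P={5,8}:  v_{5} + v_{8} = v_{10}  →  sig = [2:1]
  P={7,8}:  v_{7} + v_{8} = v_{3} + v_{10}  →  sig = [2:1,1]
  P={3,6}:  v_{3} + v_{6} = v_{4} + v_{5} + v_{9}  →  sig = [2:1,1,1]
  P={0,3}:  v_{0} + v_{3} = v_{1} + v_{4} + v_{5} + v_{10}  →  sig = [2:1,1,1,1]
  P={0,7}:  v_{0} + v_{7} = v_{1} + v_{4} + 2·v_{5} + v_{10}  →  sig = [2:1,1,1,2]
  P={2,7}:  v_{2} + v_{7} = v_{1} + v_{5} + v_{9} + 2·v_{10}  →  sig = [2:1,1,1,2]
  P={3,8}:  v_{3} + v_{8} = v_{1} + v_{4} + v_{9} + 2·v_{10}  →  sig = [2:1,1,1,2]
  P={2,3}:  v_{2} + v_{3} = v_{1} + v_{9} + 2·v_{10}  →  sig = [2:1,1,2]
  P={6,7}:  v_{6} + v_{7} = v_{4} + 2·v_{5} + v_{9}  →  sig = [2:1,1,2]
  P={1,6,10}:  v_{1} + v_{6} + v_{10} = 0  →  sig = [3:]
  P={1,4,5,9,10}:  v_{1} + v_{4} + v_{5} + v_{9} + v_{10} = v_{3}  →  sig = [5:1]
  P={1,4,7,9,10}:  v_{1} + v_{4} + v_{7} + v_{9} + v_{10} = 2·v_{3}  →  sig = [5:2]

Sorted signature multiset PRS(X):
    [2:]
    [2:1]
    [2:1]
    [2:1]
    [2:1,1]
    [2:1,1,1]
    [2:1,1,1,1]
    [2:1,1,1,2]
    [2:1,1,1,2]
    [2:1,1,1,2]
    [2:1,1,2]
    [2:1,1,2]
    [3:]
    [5:1]
    [5:2]


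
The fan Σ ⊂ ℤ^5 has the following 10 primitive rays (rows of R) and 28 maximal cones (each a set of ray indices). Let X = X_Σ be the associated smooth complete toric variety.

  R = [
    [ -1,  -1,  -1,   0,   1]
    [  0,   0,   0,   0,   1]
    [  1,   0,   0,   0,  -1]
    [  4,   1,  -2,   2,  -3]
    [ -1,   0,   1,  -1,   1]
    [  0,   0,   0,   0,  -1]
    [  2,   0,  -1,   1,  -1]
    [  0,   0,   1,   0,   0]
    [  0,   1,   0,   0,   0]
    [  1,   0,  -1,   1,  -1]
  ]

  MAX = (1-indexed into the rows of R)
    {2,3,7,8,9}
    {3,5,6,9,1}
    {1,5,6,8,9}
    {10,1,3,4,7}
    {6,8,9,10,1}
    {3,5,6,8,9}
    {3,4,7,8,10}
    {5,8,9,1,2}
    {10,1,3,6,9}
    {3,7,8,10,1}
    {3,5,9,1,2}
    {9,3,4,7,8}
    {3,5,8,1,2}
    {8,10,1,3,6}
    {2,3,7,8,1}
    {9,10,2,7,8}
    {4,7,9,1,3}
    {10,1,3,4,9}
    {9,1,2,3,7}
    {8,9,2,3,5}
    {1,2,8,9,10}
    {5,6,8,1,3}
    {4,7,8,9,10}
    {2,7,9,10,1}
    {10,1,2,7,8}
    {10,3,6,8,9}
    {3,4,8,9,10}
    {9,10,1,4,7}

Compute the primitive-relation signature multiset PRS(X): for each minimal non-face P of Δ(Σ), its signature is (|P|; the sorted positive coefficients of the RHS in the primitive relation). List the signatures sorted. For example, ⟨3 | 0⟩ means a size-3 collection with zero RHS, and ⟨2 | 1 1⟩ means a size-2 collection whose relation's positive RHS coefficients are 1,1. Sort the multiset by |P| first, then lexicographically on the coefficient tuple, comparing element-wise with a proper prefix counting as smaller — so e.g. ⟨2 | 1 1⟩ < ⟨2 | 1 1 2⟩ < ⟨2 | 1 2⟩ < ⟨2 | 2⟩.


|primitive collections| = 12. Relations:

  {2,6}:  v_{2} + v_{6} = 0  ⇒ sig = ⟨2 | 0⟩
  {5,10}:  v_{5} + v_{10} = 0  ⇒ sig = ⟨2 | 0⟩
  {5,7}:  v_{5} + v_{7} = v_{2} + v_{3}  ⇒ sig = ⟨2 | 1 1⟩
  {6,7}:  v_{6} + v_{7} = v_{3} + v_{10}  ⇒ sig = ⟨2 | 1 1⟩
  {4,5}:  v_{4} + v_{5} = v_{3} + v_{7} + v_{9}  ⇒ sig = ⟨2 | 1 1 1⟩
  {2,4}:  v_{2} + v_{4} = 2·v_{7} + v_{9}  ⇒ sig = ⟨2 | 1 2⟩
  {4,6}:  v_{4} + v_{6} = 2·v_{3} + v_{9} + 2·v_{10}  ⇒ sig = ⟨2 | 1 2 2⟩
  {2,3,10}:  v_{2} + v_{3} + v_{10} = v_{7}  ⇒ sig = ⟨3 | 1⟩
  {1,4,8}:  v_{1} + v_{4} + v_{8} = v_{7} + v_{10}  ⇒ sig = ⟨3 | 1 1⟩
  {1,3,8,9}:  v_{1} + v_{3} + v_{8} + v_{9} = 0  ⇒ sig = ⟨4 | 0⟩
  {3,7,9,10}:  v_{3} + v_{7} + v_{9} + v_{10} = v_{4}  ⇒ sig = ⟨4 | 1⟩
  {1,7,8,9}:  v_{1} + v_{7} + v_{8} + v_{9} = v_{2} + v_{10}  ⇒ sig = ⟨4 | 1 1⟩

so the primitive-relation signature multiset is
{ ⟨2 | 0⟩ ×2,  ⟨2 | 1 1⟩ ×2,  ⟨2 | 1 1 1⟩,  ⟨2 | 1 2⟩,  ⟨2 | 1 2 2⟩,  ⟨3 | 1⟩,  ⟨3 | 1 1⟩,  ⟨4 | 0⟩,  ⟨4 | 1⟩,  ⟨4 | 1 1⟩ }


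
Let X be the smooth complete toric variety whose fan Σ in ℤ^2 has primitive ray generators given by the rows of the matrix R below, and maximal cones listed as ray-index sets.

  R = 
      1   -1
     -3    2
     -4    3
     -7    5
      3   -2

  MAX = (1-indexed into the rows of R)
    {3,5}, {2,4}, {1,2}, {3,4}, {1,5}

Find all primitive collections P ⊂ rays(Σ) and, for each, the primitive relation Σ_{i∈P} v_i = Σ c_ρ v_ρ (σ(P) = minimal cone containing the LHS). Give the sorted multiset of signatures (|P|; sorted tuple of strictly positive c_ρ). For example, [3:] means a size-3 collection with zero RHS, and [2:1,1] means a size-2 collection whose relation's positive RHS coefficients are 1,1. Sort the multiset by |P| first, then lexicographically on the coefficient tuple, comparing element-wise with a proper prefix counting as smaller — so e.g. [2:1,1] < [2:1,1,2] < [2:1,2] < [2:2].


Primitive collections (5):

  P = {2,5}:  v_{2} + v_{5} = 0 ; sig = [2:]
  P = {1,3}:  v_{1} + v_{3} = v_{2} ; sig = [2:1]
  P = {2,3}:  v_{2} + v_{3} = v_{4} ; sig = [2:1]
  P = {4,5}:  v_{4} + v_{5} = v_{3} ; sig = [2:1]
  P = {1,4}:  v_{1} + v_{4} = 2·v_{2} ; sig = [2:2]

Hence PRS(X_Σ) =
{ [2:],  [2:1] ×3,  [2:2] }


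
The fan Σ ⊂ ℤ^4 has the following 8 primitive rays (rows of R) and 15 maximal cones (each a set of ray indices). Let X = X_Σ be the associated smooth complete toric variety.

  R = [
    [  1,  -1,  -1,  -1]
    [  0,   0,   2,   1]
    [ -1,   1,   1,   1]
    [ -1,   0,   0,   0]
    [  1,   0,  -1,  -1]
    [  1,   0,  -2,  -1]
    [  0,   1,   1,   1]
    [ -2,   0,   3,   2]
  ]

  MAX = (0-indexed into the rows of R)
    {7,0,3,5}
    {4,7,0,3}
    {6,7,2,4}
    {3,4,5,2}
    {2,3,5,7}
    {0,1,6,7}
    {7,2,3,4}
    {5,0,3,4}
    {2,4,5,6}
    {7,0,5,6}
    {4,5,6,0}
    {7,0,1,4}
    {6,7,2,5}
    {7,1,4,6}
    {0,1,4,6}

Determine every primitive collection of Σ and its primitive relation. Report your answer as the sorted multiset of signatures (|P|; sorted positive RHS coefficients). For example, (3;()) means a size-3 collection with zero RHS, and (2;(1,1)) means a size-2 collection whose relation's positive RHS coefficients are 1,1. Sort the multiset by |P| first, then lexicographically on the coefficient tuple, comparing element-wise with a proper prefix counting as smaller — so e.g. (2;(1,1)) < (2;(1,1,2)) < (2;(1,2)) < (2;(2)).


Σ has 7 primitive collections:

  {0,2}:  v_{0} + v_{2} = 0 ; sig = (2;())
  {3,6}:  v_{3} + v_{6} = v_{2} ; sig = (2;(1))
  {1,3}:  v_{1} + v_{3} = v_{4} + v_{7} ; sig = (2;(1,1))
  {1,5}:  v_{1} + v_{5} = v_{0} + v_{6} ; sig = (2;(1,1))
  {1,2}:  v_{1} + v_{2} = v_{4} + v_{6} + v_{7} ; sig = (2;(1,1,1))
  {4,5,7}:  v_{4} + v_{5} + v_{7} = 0 ; sig = (3;())
  {0,4,6,7}:  v_{0} + v_{4} + v_{6} + v_{7} = v_{1} ; sig = (4;(1))

so the primitive-relation signature multiset is
{ (2;()),  (2;(1)),  (2;(1,1)) ×2,  (2;(1,1,1)),  (3;()),  (4;(1)) }


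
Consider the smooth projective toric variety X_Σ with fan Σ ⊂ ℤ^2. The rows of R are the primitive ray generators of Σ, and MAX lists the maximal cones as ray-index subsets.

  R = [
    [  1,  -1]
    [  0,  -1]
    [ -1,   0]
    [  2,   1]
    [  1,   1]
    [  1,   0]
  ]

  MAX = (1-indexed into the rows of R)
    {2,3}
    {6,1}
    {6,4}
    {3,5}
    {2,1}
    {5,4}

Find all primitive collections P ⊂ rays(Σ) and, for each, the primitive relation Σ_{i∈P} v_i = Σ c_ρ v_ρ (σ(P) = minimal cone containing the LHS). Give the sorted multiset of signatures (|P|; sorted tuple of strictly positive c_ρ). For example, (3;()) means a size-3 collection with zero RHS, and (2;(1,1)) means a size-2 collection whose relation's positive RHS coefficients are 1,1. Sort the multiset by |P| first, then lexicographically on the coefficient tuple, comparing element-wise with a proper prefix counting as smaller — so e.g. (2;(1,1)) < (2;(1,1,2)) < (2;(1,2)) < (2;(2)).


9 collections generate NE(X_Σ); each relation:

  P={3,6}:  v_{3} + v_{6} = 0  →  sig = (2;())
  P={1,3}:  v_{1} + v_{3} = v_{2}  →  sig = (2;(1))
  P={2,5}:  v_{2} + v_{5} = v_{6}  →  sig = (2;(1))
  P={2,6}:  v_{2} + v_{6} = v_{1}  →  sig = (2;(1))
  P={3,4}:  v_{3} + v_{4} = v_{5}  →  sig = (2;(1))
  P={5,6}:  v_{5} + v_{6} = v_{4}  →  sig = (2;(1))
  P={1,5}:  v_{1} + v_{5} = 2·v_{6}  →  sig = (2;(2))
  P={2,4}:  v_{2} + v_{4} = 2·v_{6}  →  sig = (2;(2))
  P={1,4}:  v_{1} + v_{4} = 3·v_{6}  →  sig = (2;(3))

so the primitive-relation signature multiset is
    (2;())
    (2;(1))
    (2;(1))
    (2;(1))
    (2;(1))
    (2;(1))
    (2;(2))
    (2;(2))
    (2;(3))


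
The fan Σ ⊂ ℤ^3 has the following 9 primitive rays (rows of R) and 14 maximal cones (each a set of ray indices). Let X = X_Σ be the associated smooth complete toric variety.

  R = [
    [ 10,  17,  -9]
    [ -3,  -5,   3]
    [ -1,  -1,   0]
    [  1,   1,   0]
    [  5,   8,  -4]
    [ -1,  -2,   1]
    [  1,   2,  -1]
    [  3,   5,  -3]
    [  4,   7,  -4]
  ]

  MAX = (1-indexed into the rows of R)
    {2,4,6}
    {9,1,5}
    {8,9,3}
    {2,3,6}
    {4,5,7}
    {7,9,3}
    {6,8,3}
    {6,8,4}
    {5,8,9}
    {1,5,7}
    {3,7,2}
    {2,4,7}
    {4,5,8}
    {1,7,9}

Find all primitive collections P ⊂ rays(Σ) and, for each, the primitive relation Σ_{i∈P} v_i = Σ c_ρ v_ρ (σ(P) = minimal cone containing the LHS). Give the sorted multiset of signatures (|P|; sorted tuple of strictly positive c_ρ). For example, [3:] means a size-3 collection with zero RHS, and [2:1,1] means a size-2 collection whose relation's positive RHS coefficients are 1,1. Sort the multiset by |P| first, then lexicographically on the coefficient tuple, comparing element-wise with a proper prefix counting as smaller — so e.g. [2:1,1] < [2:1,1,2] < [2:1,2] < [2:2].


The 16 primitive collections of Σ (r=9, n=3):

  P={2,8}:  v_{2} + v_{8} = 0  so sig = [2:]
  P={3,4}:  v_{3} + v_{4} = 0  so sig = [2:]
  P={6,7}:  v_{6} + v_{7} = 0  so sig = [2:]
  P={2,9}:  v_{2} + v_{9} = v_{7}  so sig = [2:1]
  P={3,5}:  v_{3} + v_{5} = v_{9}  so sig = [2:1]
  P={4,9}:  v_{4} + v_{9} = v_{5}  so sig = [2:1]
  P={6,9}:  v_{6} + v_{9} = v_{8}  so sig = [2:1]
  P={7,8}:  v_{7} + v_{8} = v_{9}  so sig = [2:1]
  P={1,6}:  v_{1} + v_{6} = v_{5} + v_{9}  so sig = [2:1,1]
  P={2,5}:  v_{2} + v_{5} = v_{4} + v_{7}  so sig = [2:1,1]
  P={5,6}:  v_{5} + v_{6} = v_{4} + v_{8}  so sig = [2:1,1]
  P={1,2}:  v_{1} + v_{2} = v_{5} + 2·v_{7}  so sig = [2:1,2]
  P={1,3}:  v_{1} + v_{3} = v_{7} + 2·v_{9}  so sig = [2:1,2]
  P={1,4}:  v_{1} + v_{4} = 2·v_{5} + v_{7}  so sig = [2:1,2]
  P={1,8}:  v_{1} + v_{8} = v_{5} + 2·v_{9}  so sig = [2:1,2]
  P={5,7,9}:  v_{5} + v_{7} + v_{9} = v_{1}  so sig = [3:1]

Signatures (|P|; sorted positive RHS coefficients), sorted:
{ [2:] ×3,  [2:1] ×5,  [2:1,1] ×3,  [2:1,2] ×4,  [3:1] }


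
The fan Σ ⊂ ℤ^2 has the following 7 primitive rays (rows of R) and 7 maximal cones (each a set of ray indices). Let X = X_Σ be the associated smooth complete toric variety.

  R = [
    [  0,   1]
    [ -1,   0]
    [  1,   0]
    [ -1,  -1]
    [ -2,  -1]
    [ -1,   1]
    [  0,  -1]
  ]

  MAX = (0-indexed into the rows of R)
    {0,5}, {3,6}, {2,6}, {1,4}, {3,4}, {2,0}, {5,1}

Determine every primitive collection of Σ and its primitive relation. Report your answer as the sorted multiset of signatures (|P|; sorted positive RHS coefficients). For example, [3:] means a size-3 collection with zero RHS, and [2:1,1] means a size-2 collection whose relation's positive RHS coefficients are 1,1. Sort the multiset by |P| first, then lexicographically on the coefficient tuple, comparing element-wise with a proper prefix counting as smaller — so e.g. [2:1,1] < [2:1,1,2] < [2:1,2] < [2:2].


The 14 primitive collections of Σ (r=7, n=2):

  • {0,6}:  v_{0} + v_{6} = 0  so sig = [2:]
  • {1,2}:  v_{1} + v_{2} = 0  so sig = [2:]
  • {0,1}:  v_{0} + v_{1} = v_{5}  so sig = [2:1]
  • {0,3}:  v_{0} + v_{3} = v_{1}  so sig = [2:1]
  • {1,3}:  v_{1} + v_{3} = v_{4}  so sig = [2:1]
  • {1,6}:  v_{1} + v_{6} = v_{3}  so sig = [2:1]
  • {2,3}:  v_{2} + v_{3} = v_{6}  so sig = [2:1]
  • {2,4}:  v_{2} + v_{4} = v_{3}  so sig = [2:1]
  • {2,5}:  v_{2} + v_{5} = v_{0}  so sig = [2:1]
  • {5,6}:  v_{5} + v_{6} = v_{1}  so sig = [2:1]
  • {0,4}:  v_{0} + v_{4} = 2·v_{1}  so sig = [2:2]
  • {3,5}:  v_{3} + v_{5} = 2·v_{1}  so sig = [2:2]
  • {4,6}:  v_{4} + v_{6} = 2·v_{3}  so sig = [2:2]
  • {4,5}:  v_{4} + v_{5} = 3·v_{1}  so sig = [2:3]

Signatures (|P|; sorted positive RHS coefficients), sorted:
    |P|=2: 14 collections, coeffs (), (), (1), (1), (1), (1), (1), (1), (1), (1), (2), (2), (2), (3)


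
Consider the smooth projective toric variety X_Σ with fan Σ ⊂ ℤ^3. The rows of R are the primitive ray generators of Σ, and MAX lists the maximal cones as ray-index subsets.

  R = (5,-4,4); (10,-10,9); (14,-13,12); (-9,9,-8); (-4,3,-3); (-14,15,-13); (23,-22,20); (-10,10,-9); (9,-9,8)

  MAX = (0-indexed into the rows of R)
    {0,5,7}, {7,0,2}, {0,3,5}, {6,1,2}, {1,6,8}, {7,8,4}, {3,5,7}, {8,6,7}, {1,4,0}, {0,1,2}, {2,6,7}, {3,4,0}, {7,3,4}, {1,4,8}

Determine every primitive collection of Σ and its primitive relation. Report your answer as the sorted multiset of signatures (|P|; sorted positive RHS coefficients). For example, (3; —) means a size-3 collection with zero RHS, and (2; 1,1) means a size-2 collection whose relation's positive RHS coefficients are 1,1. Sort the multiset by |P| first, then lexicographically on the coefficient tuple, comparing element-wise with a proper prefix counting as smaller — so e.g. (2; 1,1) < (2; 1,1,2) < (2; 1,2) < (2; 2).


17 minimal non-faces of Δ(Σ) (on 9 rays):

  {1,7}:  v_{1} + v_{7} = 0  ⟹  sig = (2; —)
  {3,8}:  v_{3} + v_{8} = 0  ⟹  sig = (2; —)
  {0,8}:  v_{0} + v_{8} = v_{2}  ⟹  sig = (2; 1)
  {2,3}:  v_{2} + v_{3} = v_{0}  ⟹  sig = (2; 1)
  {2,4}:  v_{2} + v_{4} = v_{1}  ⟹  sig = (2; 1)
  {2,8}:  v_{2} + v_{8} = v_{6}  ⟹  sig = (2; 1)
  {3,6}:  v_{3} + v_{6} = v_{2}  ⟹  sig = (2; 1)
  {1,3}:  v_{1} + v_{3} = v_{0} + v_{4}  ⟹  sig = (2; 1,1)
  {1,5}:  v_{1} + v_{5} = v_{0} + v_{3}  ⟹  sig = (2; 1,1)
  {4,6}:  v_{4} + v_{6} = v_{1} + v_{8}  ⟹  sig = (2; 1,1)
  {5,8}:  v_{5} + v_{8} = v_{0} + v_{7}  ⟹  sig = (2; 1,1)
  {5,6}:  v_{5} + v_{6} = v_{0} + v_{2} + v_{7}  ⟹  sig = (2; 1,1,1)
  {2,5}:  v_{2} + v_{5} = 2·v_{0} + v_{7}  ⟹  sig = (2; 1,2)
  {0,6}:  v_{0} + v_{6} = 2·v_{2}  ⟹  sig = (2; 2)
  {4,5}:  v_{4} + v_{5} = 2·v_{3}  ⟹  sig = (2; 2)
  {0,3,7}:  v_{0} + v_{3} + v_{7} = v_{5}  ⟹  sig = (3; 1)
  {0,4,7}:  v_{0} + v_{4} + v_{7} = v_{3}  ⟹  sig = (3; 1)

Sorted signature multiset PRS(X):
    |P|=2: 15 collections, coeffs (), (), (1), (1), (1), (1), (1), (1,1), (1,1), (1,1), (1,1), (1,1,1), (1,2), (2), (2)
    |P|=3: 2 collections, coeffs (1), (1)


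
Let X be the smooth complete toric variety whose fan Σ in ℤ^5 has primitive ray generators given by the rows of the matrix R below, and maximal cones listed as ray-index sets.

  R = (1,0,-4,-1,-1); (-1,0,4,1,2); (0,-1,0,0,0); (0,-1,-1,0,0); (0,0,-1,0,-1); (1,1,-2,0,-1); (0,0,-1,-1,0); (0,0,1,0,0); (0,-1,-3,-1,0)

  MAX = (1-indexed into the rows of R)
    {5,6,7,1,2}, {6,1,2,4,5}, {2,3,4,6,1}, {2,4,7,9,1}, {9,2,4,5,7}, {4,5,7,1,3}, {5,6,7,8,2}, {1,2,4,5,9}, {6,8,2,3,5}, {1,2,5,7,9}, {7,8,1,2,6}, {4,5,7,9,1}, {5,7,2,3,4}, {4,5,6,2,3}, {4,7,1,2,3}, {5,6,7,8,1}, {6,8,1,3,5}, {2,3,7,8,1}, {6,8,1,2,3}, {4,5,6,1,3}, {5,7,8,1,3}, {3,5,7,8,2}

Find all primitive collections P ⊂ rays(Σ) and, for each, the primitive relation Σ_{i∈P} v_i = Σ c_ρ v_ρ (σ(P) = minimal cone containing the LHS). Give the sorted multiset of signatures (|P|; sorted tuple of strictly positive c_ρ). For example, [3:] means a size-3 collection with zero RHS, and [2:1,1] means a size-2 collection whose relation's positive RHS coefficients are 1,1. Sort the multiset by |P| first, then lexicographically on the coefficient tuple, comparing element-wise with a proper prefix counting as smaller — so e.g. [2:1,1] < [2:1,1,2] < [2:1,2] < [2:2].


9 minimal non-faces of Δ(Σ) (on 9 rays):

  • {4,8}:  v_{4} + v_{8} = v_{3}  ⟹  sig = [2:1]
  • {8,9}:  v_{8} + v_{9} = v_{4} + v_{7}  ⟹  sig = [2:1,1]
  • {6,9}:  v_{6} + v_{9} = 2·v_{1} + v_{2} + v_{5}  ⟹  sig = [2:1,1,2]
  • {3,9}:  v_{3} + v_{9} = 2·v_{4} + v_{7}  ⟹  sig = [2:1,2]
  • {4,6,7}:  v_{4} + v_{6} + v_{7} = v_{1}  ⟹  sig = [3:1]
  • {3,6,7}:  v_{3} + v_{6} + v_{7} = v_{1} + v_{8}  ⟹  sig = [3:1,1]
  • {1,2,5,8}:  v_{1} + v_{2} + v_{5} + v_{8} = 0  ⟹  sig = [4:]
  • {1,2,3,5}:  v_{1} + v_{2} + v_{3} + v_{5} = v_{4}  ⟹  sig = [4:1]
  • {1,2,4,5,7}:  v_{1} + v_{2} + v_{4} + v_{5} + v_{7} = v_{9}  ⟹  sig = [5:1]

Hence PRS(X_Σ) =
{ [2:1],  [2:1,1],  [2:1,1,2],  [2:1,2],  [3:1],  [3:1,1],  [4:],  [4:1],  [5:1] }


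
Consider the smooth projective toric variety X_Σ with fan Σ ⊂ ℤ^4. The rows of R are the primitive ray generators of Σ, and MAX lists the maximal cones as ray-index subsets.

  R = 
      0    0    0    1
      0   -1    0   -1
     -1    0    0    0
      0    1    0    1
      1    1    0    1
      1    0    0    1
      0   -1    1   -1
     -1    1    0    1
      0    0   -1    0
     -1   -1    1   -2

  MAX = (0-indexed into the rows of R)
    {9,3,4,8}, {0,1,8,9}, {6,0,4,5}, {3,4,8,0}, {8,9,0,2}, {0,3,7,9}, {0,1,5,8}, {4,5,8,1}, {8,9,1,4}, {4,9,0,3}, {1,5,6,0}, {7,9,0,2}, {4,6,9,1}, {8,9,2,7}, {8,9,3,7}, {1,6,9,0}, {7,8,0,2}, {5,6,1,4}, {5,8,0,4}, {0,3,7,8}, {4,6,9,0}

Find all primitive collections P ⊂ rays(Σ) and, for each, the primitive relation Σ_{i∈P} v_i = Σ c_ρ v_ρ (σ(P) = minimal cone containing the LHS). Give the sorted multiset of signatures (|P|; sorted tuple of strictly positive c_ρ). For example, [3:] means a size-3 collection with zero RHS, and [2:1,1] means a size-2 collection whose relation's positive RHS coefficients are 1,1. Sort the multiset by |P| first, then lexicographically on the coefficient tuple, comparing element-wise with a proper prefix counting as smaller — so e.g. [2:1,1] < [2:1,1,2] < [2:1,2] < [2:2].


18 minimal non-faces of Δ(Σ) (on 10 rays):

  P = {1,3}:  v_{1} + v_{3} = 0  →  sig = [2:]
  P = {1,7}:  v_{1} + v_{7} = v_{2}  →  sig = [2:1]
  P = {2,3}:  v_{2} + v_{3} = v_{7}  →  sig = [2:1]
  P = {2,4}:  v_{2} + v_{4} = v_{3}  →  sig = [2:1]
  P = {2,5}:  v_{2} + v_{5} = v_{0}  →  sig = [2:1]
  P = {5,9}:  v_{5} + v_{9} = v_{6}  →  sig = [2:1]
  P = {6,8}:  v_{6} + v_{8} = v_{1}  →  sig = [2:1]
  P = {2,6}:  v_{2} + v_{6} = v_{0} + v_{9}  →  sig = [2:1,1]
  P = {3,5}:  v_{3} + v_{5} = v_{0} + v_{4}  →  sig = [2:1,1]
  P = {5,7}:  v_{5} + v_{7} = v_{0} + v_{3}  →  sig = [2:1,1]
  P = {1,2}:  v_{1} + v_{2} = v_{0} + v_{8} + v_{9}  →  sig = [2:1,1,1]
  P = {3,6}:  v_{3} + v_{6} = v_{0} + v_{4} + v_{9}  →  sig = [2:1,1,1]
  P = {6,7}:  v_{6} + v_{7} = v_{0} + v_{3} + v_{9}  →  sig = [2:1,1,1]
  P = {4,7}:  v_{4} + v_{7} = 2·v_{3}  →  sig = [2:2]
  P = {0,1,4}:  v_{0} + v_{1} + v_{4} = v_{5}  →  sig = [3:1]
  P = {0,4,8,9}:  v_{0} + v_{4} + v_{8} + v_{9} = 0  →  sig = [4:]
  P = {0,3,8,9}:  v_{0} + v_{3} + v_{8} + v_{9} = v_{2}  →  sig = [4:1]
  P = {0,7,8,9}:  v_{0} + v_{7} + v_{8} + v_{9} = 2·v_{2}  →  sig = [4:2]

so the primitive-relation signature multiset is
    |P|=2: 14 collections, coeffs (), (1), (1), (1), (1), (1), (1), (1,1), (1,1), (1,1), (1,1,1), (1,1,1), (1,1,1), (2)
    |P|=3: 1 collection, coeffs (1)
    |P|=4: 3 collections, coeffs (), (1), (2)


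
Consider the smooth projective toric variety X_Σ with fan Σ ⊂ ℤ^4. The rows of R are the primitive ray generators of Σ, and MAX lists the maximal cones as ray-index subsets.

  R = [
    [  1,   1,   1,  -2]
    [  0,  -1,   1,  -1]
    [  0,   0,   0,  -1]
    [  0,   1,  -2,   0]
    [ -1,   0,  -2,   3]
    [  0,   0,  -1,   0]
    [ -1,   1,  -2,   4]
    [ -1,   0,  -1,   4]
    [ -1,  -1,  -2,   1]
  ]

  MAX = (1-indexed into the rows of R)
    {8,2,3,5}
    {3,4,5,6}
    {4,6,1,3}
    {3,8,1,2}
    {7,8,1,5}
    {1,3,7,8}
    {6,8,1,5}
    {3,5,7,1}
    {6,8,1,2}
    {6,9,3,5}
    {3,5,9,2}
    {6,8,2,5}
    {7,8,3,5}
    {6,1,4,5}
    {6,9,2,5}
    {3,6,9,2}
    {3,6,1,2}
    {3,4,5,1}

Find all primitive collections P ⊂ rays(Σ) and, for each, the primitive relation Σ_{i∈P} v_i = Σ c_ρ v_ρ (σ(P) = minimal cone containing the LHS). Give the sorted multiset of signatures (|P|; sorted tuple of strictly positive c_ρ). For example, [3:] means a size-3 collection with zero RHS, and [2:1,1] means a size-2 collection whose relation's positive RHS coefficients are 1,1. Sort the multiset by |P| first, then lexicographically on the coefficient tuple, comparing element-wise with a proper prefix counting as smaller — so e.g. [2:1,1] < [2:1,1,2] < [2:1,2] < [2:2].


14 minimal non-faces of Δ(Σ) (on 9 rays):

  {1,9}:  v_{1} + v_{9} = v_{3} + v_{6}  so sig = [2:1,1]
  {2,4}:  v_{2} + v_{4} = v_{3} + v_{6}  so sig = [2:1,1]
  {2,7}:  v_{2} + v_{7} = v_{3} + v_{8}  so sig = [2:1,1]
  {4,8}:  v_{4} + v_{8} = v_{1} + 2·v_{5}  so sig = [2:1,2]
  {6,7}:  v_{6} + v_{7} = v_{1} + 2·v_{5}  so sig = [2:1,2]
  {7,9}:  v_{7} + v_{9} = v_{3} + 2·v_{5}  so sig = [2:1,2]
  {8,9}:  v_{8} + v_{9} = v_{2} + 2·v_{5}  so sig = [2:1,2]
  {4,9}:  v_{4} + v_{9} = 2·v_{3} + v_{5} + 2·v_{6}  so sig = [2:1,2,2]
  {4,7}:  v_{4} + v_{7} = 2·v_{1} + v_{3} + 3·v_{5}  so sig = [2:1,2,3]
  {1,2,5}:  v_{1} + v_{2} + v_{5} = 0  so sig = [3:]
  {3,6,8}:  v_{3} + v_{6} + v_{8} = v_{5}  so sig = [3:1]
  {1,3,5,6}:  v_{1} + v_{3} + v_{5} + v_{6} = v_{4}  so sig = [4:1]
  {1,3,5,8}:  v_{1} + v_{3} + v_{5} + v_{8} = v_{7}  so sig = [4:1]
  {2,3,5,6}:  v_{2} + v_{3} + v_{5} + v_{6} = v_{9}  so sig = [4:1]

Hence PRS(X_Σ) =
    [2:1,1]
    [2:1,1]
    [2:1,1]
    [2:1,2]
    [2:1,2]
    [2:1,2]
    [2:1,2]
    [2:1,2,2]
    [2:1,2,3]
    [3:]
    [3:1]
    [4:1]
    [4:1]
    [4:1]


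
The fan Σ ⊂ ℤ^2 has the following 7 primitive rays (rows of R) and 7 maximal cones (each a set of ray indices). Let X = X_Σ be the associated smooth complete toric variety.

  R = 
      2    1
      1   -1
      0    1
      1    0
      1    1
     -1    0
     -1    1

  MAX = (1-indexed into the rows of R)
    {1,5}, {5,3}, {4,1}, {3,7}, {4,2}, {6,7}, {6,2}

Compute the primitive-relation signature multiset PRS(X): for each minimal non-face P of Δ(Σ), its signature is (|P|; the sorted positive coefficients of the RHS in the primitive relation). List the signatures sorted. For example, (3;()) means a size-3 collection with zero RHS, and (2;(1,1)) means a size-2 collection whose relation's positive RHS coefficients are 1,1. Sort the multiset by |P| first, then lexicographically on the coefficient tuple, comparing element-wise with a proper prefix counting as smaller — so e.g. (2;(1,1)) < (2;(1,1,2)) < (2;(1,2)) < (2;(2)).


14 collections generate NE(X_Σ); each relation:

  P = {2,7}:  v_{2} + v_{7} = 0  so sig = (2;())
  P = {4,6}:  v_{4} + v_{6} = 0  so sig = (2;())
  P = {1,6}:  v_{1} + v_{6} = v_{5}  so sig = (2;(1))
  P = {2,3}:  v_{2} + v_{3} = v_{4}  so sig = (2;(1))
  P = {3,4}:  v_{3} + v_{4} = v_{5}  so sig = (2;(1))
  P = {3,6}:  v_{3} + v_{6} = v_{7}  so sig = (2;(1))
  P = {4,5}:  v_{4} + v_{5} = v_{1}  so sig = (2;(1))
  P = {4,7}:  v_{4} + v_{7} = v_{3}  so sig = (2;(1))
  P = {5,6}:  v_{5} + v_{6} = v_{3}  so sig = (2;(1))
  P = {1,7}:  v_{1} + v_{7} = v_{3} + v_{5}  so sig = (2;(1,1))
  P = {1,3}:  v_{1} + v_{3} = 2·v_{5}  so sig = (2;(2))
  P = {2,5}:  v_{2} + v_{5} = 2·v_{4}  so sig = (2;(2))
  P = {5,7}:  v_{5} + v_{7} = 2·v_{3}  so sig = (2;(2))
  P = {1,2}:  v_{1} + v_{2} = 3·v_{4}  so sig = (2;(3))

Hence PRS(X_Σ) =
    (2;())
    (2;())
    (2;(1))
    (2;(1))
    (2;(1))
    (2;(1))
    (2;(1))
    (2;(1))
    (2;(1))
    (2;(1,1))
    (2;(2))
    (2;(2))
    (2;(2))
    (2;(3))


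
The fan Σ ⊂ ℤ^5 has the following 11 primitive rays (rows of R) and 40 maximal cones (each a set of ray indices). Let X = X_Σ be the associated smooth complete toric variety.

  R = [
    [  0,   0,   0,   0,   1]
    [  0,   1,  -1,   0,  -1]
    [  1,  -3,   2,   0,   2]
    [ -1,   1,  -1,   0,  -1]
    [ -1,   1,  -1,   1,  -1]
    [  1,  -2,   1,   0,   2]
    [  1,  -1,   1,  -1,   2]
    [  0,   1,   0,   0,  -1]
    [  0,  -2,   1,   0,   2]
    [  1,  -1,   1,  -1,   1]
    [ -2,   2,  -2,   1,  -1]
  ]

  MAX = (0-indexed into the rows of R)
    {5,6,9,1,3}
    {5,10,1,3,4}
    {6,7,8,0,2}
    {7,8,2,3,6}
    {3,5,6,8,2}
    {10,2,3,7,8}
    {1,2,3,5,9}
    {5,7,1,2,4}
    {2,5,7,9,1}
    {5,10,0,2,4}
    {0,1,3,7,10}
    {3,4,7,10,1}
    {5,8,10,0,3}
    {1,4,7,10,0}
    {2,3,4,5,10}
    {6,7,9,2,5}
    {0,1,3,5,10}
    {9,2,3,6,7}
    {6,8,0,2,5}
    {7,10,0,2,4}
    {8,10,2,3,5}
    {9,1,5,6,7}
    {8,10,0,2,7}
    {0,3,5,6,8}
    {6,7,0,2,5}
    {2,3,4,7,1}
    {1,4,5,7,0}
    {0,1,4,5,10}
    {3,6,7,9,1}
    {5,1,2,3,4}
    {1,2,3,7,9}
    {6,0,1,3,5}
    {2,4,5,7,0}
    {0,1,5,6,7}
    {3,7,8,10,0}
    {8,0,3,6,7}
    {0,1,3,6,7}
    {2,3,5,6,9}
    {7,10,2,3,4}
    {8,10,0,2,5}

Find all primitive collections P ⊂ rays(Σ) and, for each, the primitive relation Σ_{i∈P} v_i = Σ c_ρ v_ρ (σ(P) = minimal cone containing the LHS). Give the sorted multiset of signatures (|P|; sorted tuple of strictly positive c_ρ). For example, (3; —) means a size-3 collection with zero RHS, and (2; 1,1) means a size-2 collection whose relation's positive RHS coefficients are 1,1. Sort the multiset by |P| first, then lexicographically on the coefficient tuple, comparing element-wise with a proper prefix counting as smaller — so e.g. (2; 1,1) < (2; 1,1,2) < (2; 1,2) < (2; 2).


Δ(Σ) — 11 vertices, 16 min non-faces:

  {4,9}:  v_{4} + v_{9} = 0  →  sig = (2; —)
  {0,9}:  v_{0} + v_{9} = v_{6}  →  sig = (2; 1)
  {4,6}:  v_{4} + v_{6} = v_{0}  →  sig = (2; 1)
  {1,8}:  v_{1} + v_{8} = v_{3} + v_{5}  →  sig = (2; 1,1)
  {4,8}:  v_{4} + v_{8} = v_{2} + v_{10}  →  sig = (2; 1,1)
  {9,10}:  v_{9} + v_{10} = v_{0} + v_{3}  →  sig = (2; 1,1)
  {8,9}:  v_{8} + v_{9} = v_{2} + v_{3} + v_{6}  →  sig = (2; 1,1,1)
  {6,10}:  v_{6} + v_{10} = 2·v_{0} + v_{3}  →  sig = (2; 1,2)
  {3,5,7}:  v_{3} + v_{5} + v_{7} = 0  →  sig = (3; —)
  {0,1,2}:  v_{0} + v_{1} + v_{2} = v_{5}  →  sig = (3; 1)
  {0,2,3}:  v_{0} + v_{2} + v_{3} = v_{8}  →  sig = (3; 1)
  {0,3,4}:  v_{0} + v_{3} + v_{4} = v_{10}  →  sig = (3; 1)
  {1,2,6}:  v_{1} + v_{2} + v_{6} = v_{5} + v_{9}  →  sig = (3; 1,1)
  {5,7,8}:  v_{5} + v_{7} + v_{8} = v_{0} + v_{2}  →  sig = (3; 1,1)
  {5,7,10}:  v_{5} + v_{7} + v_{10} = v_{0} + v_{4}  →  sig = (3; 1,1)
  {1,2,10}:  v_{1} + v_{2} + v_{10} = v_{3} + v_{4} + v_{5}  →  sig = (3; 1,1,1)

Signatures (|P|; sorted positive RHS coefficients), sorted:
    |P|=2: 8 collections, coeffs (), (1), (1), (1,1), (1,1), (1,1), (1,1,1), (1,2)
    |P|=3: 8 collections, coeffs (), (1), (1), (1), (1,1), (1,1), (1,1), (1,1,1)


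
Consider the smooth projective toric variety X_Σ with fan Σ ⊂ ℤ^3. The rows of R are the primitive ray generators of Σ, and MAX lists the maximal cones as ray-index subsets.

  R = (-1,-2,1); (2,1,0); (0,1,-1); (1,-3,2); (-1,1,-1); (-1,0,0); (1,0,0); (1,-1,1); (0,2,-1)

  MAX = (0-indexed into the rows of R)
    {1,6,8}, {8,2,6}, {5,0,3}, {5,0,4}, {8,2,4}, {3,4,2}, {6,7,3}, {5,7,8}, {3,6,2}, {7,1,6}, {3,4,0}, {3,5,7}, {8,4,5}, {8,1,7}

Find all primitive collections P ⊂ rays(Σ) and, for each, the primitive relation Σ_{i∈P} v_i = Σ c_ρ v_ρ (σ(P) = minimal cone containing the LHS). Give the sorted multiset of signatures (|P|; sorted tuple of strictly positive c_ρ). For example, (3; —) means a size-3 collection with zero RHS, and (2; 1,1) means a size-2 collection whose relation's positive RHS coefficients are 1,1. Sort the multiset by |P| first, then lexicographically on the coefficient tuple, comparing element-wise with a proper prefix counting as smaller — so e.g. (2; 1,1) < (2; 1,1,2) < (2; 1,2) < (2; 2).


|primitive collections| = 17. Relations:

  {4,7}:  v_{4} + v_{7} = 0  ⇒ sig = (2; —)
  {5,6}:  v_{5} + v_{6} = 0  ⇒ sig = (2; —)
  {0,1}:  v_{0} + v_{1} = v_{7}  ⇒ sig = (2; 1)
  {0,8}:  v_{0} + v_{8} = v_{5}  ⇒ sig = (2; 1)
  {2,5}:  v_{2} + v_{5} = v_{4}  ⇒ sig = (2; 1)
  {2,7}:  v_{2} + v_{7} = v_{6}  ⇒ sig = (2; 1)
  {3,8}:  v_{3} + v_{8} = v_{7}  ⇒ sig = (2; 1)
  {4,6}:  v_{4} + v_{6} = v_{2}  ⇒ sig = (2; 1)
  {0,6}:  v_{0} + v_{6} = v_{3} + v_{4}  ⇒ sig = (2; 1,1)
  {0,7}:  v_{0} + v_{7} = v_{3} + v_{5}  ⇒ sig = (2; 1,1)
  {1,4}:  v_{1} + v_{4} = v_{6} + v_{8}  ⇒ sig = (2; 1,1)
  {1,5}:  v_{1} + v_{5} = v_{7} + v_{8}  ⇒ sig = (2; 1,1)
  {0,2}:  v_{0} + v_{2} = v_{3} + 2·v_{4}  ⇒ sig = (2; 1,2)
  {1,2}:  v_{1} + v_{2} = 2·v_{6} + v_{8}  ⇒ sig = (2; 1,2)
  {1,3}:  v_{1} + v_{3} = v_{6} + 2·v_{7}  ⇒ sig = (2; 1,2)
  {3,4,5}:  v_{3} + v_{4} + v_{5} = v_{0}  ⇒ sig = (3; 1)
  {6,7,8}:  v_{6} + v_{7} + v_{8} = v_{1}  ⇒ sig = (3; 1)

Signatures (|P|; sorted positive RHS coefficients), sorted:
    |P|=2: 15 collections, coeffs (), (), (1), (1), (1), (1), (1), (1), (1,1), (1,1), (1,1), (1,1), (1,2), (1,2), (1,2)
    |P|=3: 2 collections, coeffs (1), (1)


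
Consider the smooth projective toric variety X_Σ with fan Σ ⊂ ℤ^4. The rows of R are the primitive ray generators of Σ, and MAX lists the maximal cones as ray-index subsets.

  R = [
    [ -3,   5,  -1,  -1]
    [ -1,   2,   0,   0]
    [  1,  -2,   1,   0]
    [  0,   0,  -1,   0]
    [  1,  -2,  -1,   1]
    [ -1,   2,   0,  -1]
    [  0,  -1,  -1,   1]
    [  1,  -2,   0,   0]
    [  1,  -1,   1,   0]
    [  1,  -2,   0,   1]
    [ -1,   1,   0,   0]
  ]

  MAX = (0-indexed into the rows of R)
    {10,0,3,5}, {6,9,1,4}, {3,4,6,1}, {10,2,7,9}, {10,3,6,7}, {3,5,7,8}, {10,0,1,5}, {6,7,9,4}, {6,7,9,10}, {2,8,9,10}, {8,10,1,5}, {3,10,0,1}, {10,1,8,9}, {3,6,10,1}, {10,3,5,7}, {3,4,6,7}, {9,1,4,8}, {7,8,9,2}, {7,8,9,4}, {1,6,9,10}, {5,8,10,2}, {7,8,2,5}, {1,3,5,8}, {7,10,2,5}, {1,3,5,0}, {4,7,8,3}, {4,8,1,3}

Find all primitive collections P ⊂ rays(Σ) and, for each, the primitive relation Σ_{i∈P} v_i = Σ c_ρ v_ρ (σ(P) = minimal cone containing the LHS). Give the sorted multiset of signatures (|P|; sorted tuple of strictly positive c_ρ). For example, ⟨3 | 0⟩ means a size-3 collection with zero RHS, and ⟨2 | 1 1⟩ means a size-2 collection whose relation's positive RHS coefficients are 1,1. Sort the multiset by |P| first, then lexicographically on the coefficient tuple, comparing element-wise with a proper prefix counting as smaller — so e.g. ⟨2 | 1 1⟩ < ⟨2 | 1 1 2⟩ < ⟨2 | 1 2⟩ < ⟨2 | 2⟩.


Σ has 20 primitive collections:

  P = {1,7}:  v_{1} + v_{7} = 0 — sig = ⟨2 | 0⟩
  P = {5,9}:  v_{5} + v_{9} = 0 — sig = ⟨2 | 0⟩
  P = {2,3}:  v_{2} + v_{3} = v_{7} — sig = ⟨2 | 1⟩
  P = {3,9}:  v_{3} + v_{9} = v_{4} — sig = ⟨2 | 1⟩
  P = {4,5}:  v_{4} + v_{5} = v_{3} — sig = ⟨2 | 1⟩
  P = {4,10}:  v_{4} + v_{10} = v_{6} — sig = ⟨2 | 1⟩
  P = {6,8}:  v_{6} + v_{8} = v_{9} — sig = ⟨2 | 1⟩
  P = {0,2}:  v_{0} + v_{2} = v_{5} + v_{10} — sig = ⟨2 | 1 1⟩
  P = {0,8}:  v_{0} + v_{8} = v_{1} + v_{5} — sig = ⟨2 | 1 1⟩
  P = {1,2}:  v_{1} + v_{2} = v_{8} + v_{10} — sig = ⟨2 | 1 1⟩
  P = {2,4}:  v_{2} + v_{4} = v_{7} + v_{9} — sig = ⟨2 | 1 1⟩
  P = {5,6}:  v_{5} + v_{6} = v_{3} + v_{10} — sig = ⟨2 | 1 1⟩
  P = {0,7}:  v_{0} + v_{7} = v_{3} + v_{5} + v_{10} — sig = ⟨2 | 1 1 1⟩
  P = {0,9}:  v_{0} + v_{9} = v_{1} + v_{3} + v_{10} — sig = ⟨2 | 1 1 1⟩
  P = {2,6}:  v_{2} + v_{6} = v_{7} + v_{9} + v_{10} — sig = ⟨2 | 1 1 1⟩
  P = {0,4}:  v_{0} + v_{4} = v_{1} + 2·v_{3} + v_{10} — sig = ⟨2 | 1 1 2⟩
  P = {0,6}:  v_{0} + v_{6} = v_{1} + 2·v_{3} + 2·v_{10} — sig = ⟨2 | 1 2 2⟩
  P = {3,8,10}:  v_{3} + v_{8} + v_{10} = 0 — sig = ⟨3 | 0⟩
  P = {7,8,10}:  v_{7} + v_{8} + v_{10} = v_{2} — sig = ⟨3 | 1⟩
  P = {1,3,5,10}:  v_{1} + v_{3} + v_{5} + v_{10} = v_{0} — sig = ⟨4 | 1⟩

Hence PRS(X_Σ) =
[⟨2 | 0⟩, ⟨2 | 0⟩, ⟨2 | 1⟩, ⟨2 | 1⟩, ⟨2 | 1⟩, ⟨2 | 1⟩, ⟨2 | 1⟩, ⟨2 | 1 1⟩, ⟨2 | 1 1⟩, ⟨2 | 1 1⟩, ⟨2 | 1 1⟩, ⟨2 | 1 1⟩, ⟨2 | 1 1 1⟩, ⟨2 | 1 1 1⟩, ⟨2 | 1 1 1⟩, ⟨2 | 1 1 2⟩, ⟨2 | 1 2 2⟩, ⟨3 | 0⟩, ⟨3 | 1⟩, ⟨4 | 1⟩]
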